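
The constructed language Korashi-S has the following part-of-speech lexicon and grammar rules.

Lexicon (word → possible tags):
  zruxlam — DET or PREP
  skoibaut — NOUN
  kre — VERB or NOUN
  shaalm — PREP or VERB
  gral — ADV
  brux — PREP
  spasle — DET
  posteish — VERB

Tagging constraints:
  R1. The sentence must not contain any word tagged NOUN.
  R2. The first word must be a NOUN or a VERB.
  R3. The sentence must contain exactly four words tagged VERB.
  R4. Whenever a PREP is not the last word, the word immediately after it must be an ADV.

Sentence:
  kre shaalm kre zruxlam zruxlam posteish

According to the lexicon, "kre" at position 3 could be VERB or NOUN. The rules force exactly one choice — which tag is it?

VERB

Candidates per position — 1:kre {VERB,NOUN}; 2:shaalm {PREP,VERB}; 3:kre {VERB,NOUN}; 4:zruxlam {DET,PREP}; 5:zruxlam {DET,PREP}; 6:posteish {VERB}.
Word 1 cannot be NOUN — rule 1 would then fail for every completion. It is VERB.
Word 2 cannot be PREP — rule 3 would then fail for every completion. It is VERB.
Word 3 cannot be NOUN — rule 1 would then fail for every completion. It is VERB.
Word 4 cannot be PREP — rule 4 would then fail for every completion. It is DET.
Word 5 cannot be PREP — rule 4 would then fail for every completion. It is DET.
That leaves exactly one tagging: VERB VERB VERB DET DET VERB.
Verifying each rule — rule 1 ✓; rule 2 ✓; rule 3 ✓; rule 4 ✓.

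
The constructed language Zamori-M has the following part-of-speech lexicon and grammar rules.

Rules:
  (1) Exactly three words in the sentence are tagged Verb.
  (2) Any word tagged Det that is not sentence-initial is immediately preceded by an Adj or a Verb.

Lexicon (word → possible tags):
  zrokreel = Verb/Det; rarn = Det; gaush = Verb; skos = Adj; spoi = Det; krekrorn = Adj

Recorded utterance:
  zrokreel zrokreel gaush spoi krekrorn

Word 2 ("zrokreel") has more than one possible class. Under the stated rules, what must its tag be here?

Verb

Candidates per position — 1:zrokreel {Verb,Det}; 2:zrokreel {Verb,Det}; 3:gaush {Verb}; 4:spoi {Det}; 5:krekrorn {Adj}.
Position 1: Det is ruled out by rule 1; that leaves Verb.
Position 2: Det is ruled out by rule 1; that leaves Verb.
That leaves exactly one tagging: Verb Verb Verb Det Adj.
Check: rule 1 ok; rule 2 ok.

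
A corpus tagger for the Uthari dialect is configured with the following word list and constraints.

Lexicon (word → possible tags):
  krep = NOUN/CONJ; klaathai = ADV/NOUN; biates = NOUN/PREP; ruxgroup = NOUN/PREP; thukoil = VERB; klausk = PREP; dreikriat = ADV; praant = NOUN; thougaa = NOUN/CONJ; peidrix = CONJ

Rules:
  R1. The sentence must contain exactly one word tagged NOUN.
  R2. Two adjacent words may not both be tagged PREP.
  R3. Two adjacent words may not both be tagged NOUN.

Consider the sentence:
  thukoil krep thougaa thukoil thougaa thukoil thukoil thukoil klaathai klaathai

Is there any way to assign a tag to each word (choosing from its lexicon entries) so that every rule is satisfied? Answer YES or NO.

Candidates per position — 1:thukoil {VERB}; 2:krep {NOUN,CONJ}; 3:thougaa {NOUN,CONJ}; 4:thukoil {VERB}; 5:thougaa {NOUN,CONJ}; 6:thukoil {VERB}; 7:thukoil {VERB}; 8:thukoil {VERB}; 9:klaathai {ADV,NOUN}; 10:klaathai {ADV,NOUN}.
One satisfying assignment: VERB NOUN CONJ VERB CONJ VERB VERB VERB ADV ADV.
Rule-by-rule: rule 1 ok; rule 2 ok; rule 3 ok.

YES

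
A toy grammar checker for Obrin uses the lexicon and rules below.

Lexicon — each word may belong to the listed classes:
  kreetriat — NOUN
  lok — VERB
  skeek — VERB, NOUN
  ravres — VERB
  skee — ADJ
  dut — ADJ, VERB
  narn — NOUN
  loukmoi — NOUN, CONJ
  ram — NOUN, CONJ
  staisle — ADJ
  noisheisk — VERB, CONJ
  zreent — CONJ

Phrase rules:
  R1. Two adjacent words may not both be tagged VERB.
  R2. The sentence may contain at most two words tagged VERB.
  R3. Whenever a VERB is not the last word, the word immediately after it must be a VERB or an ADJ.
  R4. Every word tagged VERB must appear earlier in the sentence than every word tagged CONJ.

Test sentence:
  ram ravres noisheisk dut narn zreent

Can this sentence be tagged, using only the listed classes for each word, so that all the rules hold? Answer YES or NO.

Candidates per position — 1:ram {NOUN,CONJ}; 2:ravres {VERB}; 3:noisheisk {VERB,CONJ}; 4:dut {ADJ,VERB}; 5:narn {NOUN}; 6:zreent {CONJ}.
Every candidate sequence violates at least one rule; no consistent tagging exists.

NO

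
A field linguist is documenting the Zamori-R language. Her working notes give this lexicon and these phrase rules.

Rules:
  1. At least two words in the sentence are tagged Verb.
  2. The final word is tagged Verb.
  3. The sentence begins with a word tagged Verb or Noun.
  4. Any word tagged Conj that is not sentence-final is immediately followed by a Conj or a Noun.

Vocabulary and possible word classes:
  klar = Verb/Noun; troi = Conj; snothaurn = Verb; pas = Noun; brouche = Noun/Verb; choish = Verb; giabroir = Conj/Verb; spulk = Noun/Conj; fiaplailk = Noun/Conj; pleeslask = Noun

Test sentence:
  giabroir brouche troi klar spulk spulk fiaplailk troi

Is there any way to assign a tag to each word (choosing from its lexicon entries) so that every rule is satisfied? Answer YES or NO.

NO

Candidates per position — 1:giabroir {Conj,Verb}; 2:brouche {Noun,Verb}; 3:troi {Conj}; 4:klar {Verb,Noun}; 5:spulk {Noun,Conj}; 6:spulk {Noun,Conj}; 7:fiaplailk {Noun,Conj}; 8:troi {Conj}.
Rule 2 cannot be satisfied by any choice of tags from the lexicon.
So there is no consistent tagging.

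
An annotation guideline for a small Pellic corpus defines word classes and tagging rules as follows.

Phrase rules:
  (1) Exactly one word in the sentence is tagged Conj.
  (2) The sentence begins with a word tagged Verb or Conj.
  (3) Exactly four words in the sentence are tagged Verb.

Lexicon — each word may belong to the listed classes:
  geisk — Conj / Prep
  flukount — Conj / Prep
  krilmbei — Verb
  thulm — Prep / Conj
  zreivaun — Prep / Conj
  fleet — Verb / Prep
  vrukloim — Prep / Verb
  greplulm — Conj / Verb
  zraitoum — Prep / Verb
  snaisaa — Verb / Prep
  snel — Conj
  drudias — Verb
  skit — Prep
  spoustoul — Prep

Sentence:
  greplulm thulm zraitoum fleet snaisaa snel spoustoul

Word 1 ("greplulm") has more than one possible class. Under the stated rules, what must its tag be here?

Candidates per position — 1:greplulm {Conj,Verb}; 2:thulm {Prep,Conj}; 3:zraitoum {Prep,Verb}; 4:fleet {Verb,Prep}; 5:snaisaa {Verb,Prep}; 6:snel {Conj}; 7:spoustoul {Prep}.
Word 1 cannot be Conj — rule 1 would then fail for every completion. It is Verb.
Word 2 cannot be Conj — rule 1 would then fail for every completion. It is Prep.
Word 3 cannot be Prep — rule 3 would then fail for every completion. It is Verb.
Word 4 cannot be Prep — rule 3 would then fail for every completion. It is Verb.
Word 5 cannot be Prep — rule 3 would then fail for every completion. It is Verb.
The only consistent sequence is: Verb Prep Verb Verb Verb Conj Prep.
Rule-by-rule: rule 1 satisfied; rule 2 satisfied; rule 3 satisfied.

Verb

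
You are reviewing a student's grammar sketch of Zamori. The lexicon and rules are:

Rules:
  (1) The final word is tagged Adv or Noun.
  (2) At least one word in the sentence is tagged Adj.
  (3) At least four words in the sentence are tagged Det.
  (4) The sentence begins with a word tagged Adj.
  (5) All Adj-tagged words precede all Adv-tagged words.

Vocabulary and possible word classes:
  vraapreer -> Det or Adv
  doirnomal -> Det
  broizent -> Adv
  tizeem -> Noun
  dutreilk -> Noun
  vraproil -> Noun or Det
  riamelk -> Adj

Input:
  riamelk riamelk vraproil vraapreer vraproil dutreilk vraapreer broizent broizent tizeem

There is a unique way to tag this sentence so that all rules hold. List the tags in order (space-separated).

Adj Adj Det Det Det Noun Det Adv Adv Noun

Candidates per position — 1:riamelk {Adj}; 2:riamelk {Adj}; 3:vraproil {Noun,Det}; 4:vraapreer {Det,Adv}; 5:vraproil {Noun,Det}; 6:dutreilk {Noun}; 7:vraapreer {Det,Adv}; 8:broizent {Adv}; 9:broizent {Adv}; 10:tizeem {Noun}.
Position 3: Noun is ruled out by rule 3; that leaves Det.
Position 4: Adv is ruled out by rule 3; that leaves Det.
Position 5: Noun is ruled out by rule 3; that leaves Det.
Position 7: Adv is ruled out by rule 3; that leaves Det.
The unique satisfying tagging is: Adj Adj Det Det Det Noun Det Adv Adv Noun.
Rule-by-rule: rule 1 holds; rule 2 holds; rule 3 holds; rule 4 holds; rule 5 holds.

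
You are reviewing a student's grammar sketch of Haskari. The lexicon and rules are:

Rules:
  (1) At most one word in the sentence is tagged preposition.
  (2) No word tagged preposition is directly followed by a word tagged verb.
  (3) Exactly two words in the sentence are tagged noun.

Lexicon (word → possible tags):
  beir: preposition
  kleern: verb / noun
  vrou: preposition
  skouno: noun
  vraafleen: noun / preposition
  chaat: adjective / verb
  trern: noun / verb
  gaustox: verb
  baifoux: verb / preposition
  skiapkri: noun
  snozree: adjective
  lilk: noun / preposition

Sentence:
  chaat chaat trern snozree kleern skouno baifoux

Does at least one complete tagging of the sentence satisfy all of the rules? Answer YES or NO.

Candidates per position — 1:chaat {adjective,verb}; 2:chaat {adjective,verb}; 3:trern {noun,verb}; 4:snozree {adjective}; 5:kleern {verb,noun}; 6:skouno {noun}; 7:baifoux {verb,preposition}.
One satisfying assignment: verb verb noun adjective verb noun preposition.
Checking: rule 1 ✓; rule 2 ✓; rule 3 ✓.

YES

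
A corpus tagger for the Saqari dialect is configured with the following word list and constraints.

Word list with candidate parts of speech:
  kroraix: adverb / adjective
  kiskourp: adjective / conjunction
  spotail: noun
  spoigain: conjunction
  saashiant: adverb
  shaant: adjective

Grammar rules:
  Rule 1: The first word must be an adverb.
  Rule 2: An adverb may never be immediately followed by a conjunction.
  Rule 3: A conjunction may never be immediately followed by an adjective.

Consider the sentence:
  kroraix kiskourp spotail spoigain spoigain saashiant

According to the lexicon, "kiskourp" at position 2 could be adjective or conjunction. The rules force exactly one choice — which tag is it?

Candidates per position — 1:kroraix {adverb,adjective}; 2:kiskourp {adjective,conjunction}; 3:spotail {noun}; 4:spoigain {conjunction}; 5:spoigain {conjunction}; 6:saashiant {adverb}.
If word 1 were adjective, no tagging could satisfy rule 1; so word 1 is adverb.
If word 2 were conjunction, no tagging could satisfy rule 2; so word 2 is adjective.
The unique satisfying tagging is: adverb adjective noun conjunction conjunction adverb.
Rule-by-rule: rule 1 satisfied; rule 2 satisfied; rule 3 satisfied.

adjective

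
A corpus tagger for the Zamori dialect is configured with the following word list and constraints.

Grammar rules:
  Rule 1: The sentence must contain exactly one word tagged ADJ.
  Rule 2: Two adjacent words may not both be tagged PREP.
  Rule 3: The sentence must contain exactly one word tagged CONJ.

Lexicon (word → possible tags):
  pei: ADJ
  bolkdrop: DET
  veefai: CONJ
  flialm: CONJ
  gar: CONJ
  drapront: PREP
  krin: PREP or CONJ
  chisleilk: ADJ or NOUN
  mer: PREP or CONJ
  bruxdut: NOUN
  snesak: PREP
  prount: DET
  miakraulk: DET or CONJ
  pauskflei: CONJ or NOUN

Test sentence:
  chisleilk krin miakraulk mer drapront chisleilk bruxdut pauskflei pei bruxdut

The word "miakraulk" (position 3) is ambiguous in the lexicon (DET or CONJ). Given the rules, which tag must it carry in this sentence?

DET

Candidates per position — 1:chisleilk {ADJ,NOUN}; 2:krin {PREP,CONJ}; 3:miakraulk {DET,CONJ}; 4:mer {PREP,CONJ}; 5:drapront {PREP}; 6:chisleilk {ADJ,NOUN}; 7:bruxdut {NOUN}; 8:pauskflei {CONJ,NOUN}; 9:pei {ADJ}; 10:bruxdut {NOUN}.
At position 1, choosing ADJ makes rule 1 impossible to satisfy; hence NOUN.
At position 4, choosing PREP makes rule 2 impossible to satisfy; hence CONJ.
At position 6, choosing ADJ makes rule 1 impossible to satisfy; hence NOUN.
At position 8, choosing CONJ makes rule 3 impossible to satisfy; hence NOUN.
At position 2, choosing CONJ makes rule 3 impossible to satisfy; hence PREP.
At position 3, choosing CONJ makes rule 3 impossible to satisfy; hence DET.
The unique satisfying tagging is: NOUN PREP DET CONJ PREP NOUN NOUN NOUN ADJ NOUN.
Rule-by-rule: rule 1 satisfied; rule 2 satisfied; rule 3 satisfied.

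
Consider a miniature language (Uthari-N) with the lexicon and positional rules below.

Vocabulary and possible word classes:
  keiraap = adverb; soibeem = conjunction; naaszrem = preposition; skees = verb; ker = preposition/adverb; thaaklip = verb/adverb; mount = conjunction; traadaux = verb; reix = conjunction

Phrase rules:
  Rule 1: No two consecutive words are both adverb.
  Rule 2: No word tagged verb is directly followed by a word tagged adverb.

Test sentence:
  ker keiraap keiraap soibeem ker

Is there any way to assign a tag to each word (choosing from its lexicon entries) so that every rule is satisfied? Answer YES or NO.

NO

Candidates per position — 1:ker {preposition,adverb}; 2:keiraap {adverb}; 3:keiraap {adverb}; 4:soibeem {conjunction}; 5:ker {preposition,adverb}.
Rule 1 cannot be satisfied by any choice of tags from the lexicon.
So there is no consistent tagging.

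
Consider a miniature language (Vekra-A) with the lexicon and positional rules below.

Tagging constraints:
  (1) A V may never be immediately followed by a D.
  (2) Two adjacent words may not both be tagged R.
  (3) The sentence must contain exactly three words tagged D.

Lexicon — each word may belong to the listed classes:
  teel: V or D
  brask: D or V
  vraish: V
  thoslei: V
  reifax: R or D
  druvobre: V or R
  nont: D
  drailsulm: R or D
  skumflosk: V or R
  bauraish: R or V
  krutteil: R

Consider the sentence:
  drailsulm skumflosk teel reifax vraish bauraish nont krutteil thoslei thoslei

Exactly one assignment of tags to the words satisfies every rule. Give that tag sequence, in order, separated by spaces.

D R D R V R D R V V

Candidates per position — 1:drailsulm {R,D}; 2:skumflosk {V,R}; 3:teel {V,D}; 4:reifax {R,D}; 5:vraish {V}; 6:bauraish {R,V}; 7:nont {D}; 8:krutteil {R}; 9:thoslei {V}; 10:thoslei {V}.
If word 6 were V, no tagging could satisfy rule 1; so word 6 is R.
The remaining ambiguous positions (1, 2, 3, 4) are resolved jointly — only one combination satisfies every rule.
So the tagging must be: D R D R V R D R V V.
Verifying each rule — rule 1 holds; rule 2 holds; rule 3 holds.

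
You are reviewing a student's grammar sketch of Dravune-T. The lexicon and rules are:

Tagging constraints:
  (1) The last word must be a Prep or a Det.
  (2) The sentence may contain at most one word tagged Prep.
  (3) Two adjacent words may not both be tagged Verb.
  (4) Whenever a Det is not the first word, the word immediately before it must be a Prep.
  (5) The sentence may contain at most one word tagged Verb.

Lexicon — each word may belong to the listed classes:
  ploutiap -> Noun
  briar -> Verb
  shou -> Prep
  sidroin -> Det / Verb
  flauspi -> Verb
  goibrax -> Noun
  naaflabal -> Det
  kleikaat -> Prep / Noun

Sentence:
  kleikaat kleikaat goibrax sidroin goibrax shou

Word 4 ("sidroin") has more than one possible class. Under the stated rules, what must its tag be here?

Candidates per position — 1:kleikaat {Prep,Noun}; 2:kleikaat {Prep,Noun}; 3:goibrax {Noun}; 4:sidroin {Det,Verb}; 5:goibrax {Noun}; 6:shou {Prep}.
Position 1: tagging it Prep would leave rule 2 unsatisfiable, so it must be Noun.
Position 2: tagging it Prep would leave rule 2 unsatisfiable, so it must be Noun.
Position 4: tagging it Det would leave rule 4 unsatisfiable, so it must be Verb.
The unique satisfying tagging is: Noun Noun Noun Verb Noun Prep.
Verifying each rule — rule 1 ✓; rule 2 ✓; rule 3 ✓; rule 4 ✓; rule 5 ✓.

Verb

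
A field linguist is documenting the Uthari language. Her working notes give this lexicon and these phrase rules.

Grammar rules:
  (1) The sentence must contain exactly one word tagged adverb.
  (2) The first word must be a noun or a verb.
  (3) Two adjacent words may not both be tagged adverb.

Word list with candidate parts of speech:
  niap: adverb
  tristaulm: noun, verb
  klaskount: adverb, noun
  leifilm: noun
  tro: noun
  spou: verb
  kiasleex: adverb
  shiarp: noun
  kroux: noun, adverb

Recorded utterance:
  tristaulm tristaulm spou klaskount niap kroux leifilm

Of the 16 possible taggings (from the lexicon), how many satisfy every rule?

4

Candidates per position — 1:tristaulm {noun,verb}; 2:tristaulm {noun,verb}; 3:spou {verb}; 4:klaskount {adverb,noun}; 5:niap {adverb}; 6:kroux {noun,adverb}; 7:leifilm {noun}.
There are 16 candidate sequences in total.
The sequences that satisfy every rule: noun noun verb noun adverb noun noun; noun verb verb noun adverb noun noun; verb noun verb noun adverb noun noun; verb verb verb noun adverb noun noun.
Count = 4.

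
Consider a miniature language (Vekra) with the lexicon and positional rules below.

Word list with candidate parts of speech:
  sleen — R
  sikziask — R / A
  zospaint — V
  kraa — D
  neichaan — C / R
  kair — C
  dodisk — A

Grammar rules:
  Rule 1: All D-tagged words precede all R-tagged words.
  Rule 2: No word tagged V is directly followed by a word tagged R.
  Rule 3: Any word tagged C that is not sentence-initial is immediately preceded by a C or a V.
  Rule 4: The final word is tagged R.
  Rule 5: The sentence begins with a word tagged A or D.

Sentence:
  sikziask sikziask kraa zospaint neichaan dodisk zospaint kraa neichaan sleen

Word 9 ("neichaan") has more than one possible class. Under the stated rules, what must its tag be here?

R

Candidates per position — 1:sikziask {R,A}; 2:sikziask {R,A}; 3:kraa {D}; 4:zospaint {V}; 5:neichaan {C,R}; 6:dodisk {A}; 7:zospaint {V}; 8:kraa {D}; 9:neichaan {C,R}; 10:sleen {R}.
Word 1 cannot be R — rule 1 would then fail for every completion. It is A.
Word 2 cannot be R — rule 1 would then fail for every completion. It is A.
Word 5 cannot be R — rule 1 would then fail for every completion. It is C.
Word 9 cannot be C — rule 3 would then fail for every completion. It is R.
So the tagging must be: A A D V C A V D R R.
Verifying each rule — rule 1 holds; rule 2 holds; rule 3 holds; rule 4 holds; rule 5 holds.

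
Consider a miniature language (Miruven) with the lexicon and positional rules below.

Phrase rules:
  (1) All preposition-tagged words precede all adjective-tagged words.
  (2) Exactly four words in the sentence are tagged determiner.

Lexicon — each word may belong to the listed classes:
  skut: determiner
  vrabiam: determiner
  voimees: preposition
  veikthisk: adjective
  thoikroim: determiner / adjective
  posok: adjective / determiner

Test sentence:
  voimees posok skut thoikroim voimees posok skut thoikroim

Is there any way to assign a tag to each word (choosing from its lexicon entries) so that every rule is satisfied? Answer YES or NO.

YES

Candidates per position — 1:voimees {preposition}; 2:posok {adjective,determiner}; 3:skut {determiner}; 4:thoikroim {determiner,adjective}; 5:voimees {preposition}; 6:posok {adjective,determiner}; 7:skut {determiner}; 8:thoikroim {determiner,adjective}.
One satisfying assignment: preposition determiner determiner determiner preposition adjective determiner adjective.
Rule-by-rule: rule 1 holds; rule 2 holds.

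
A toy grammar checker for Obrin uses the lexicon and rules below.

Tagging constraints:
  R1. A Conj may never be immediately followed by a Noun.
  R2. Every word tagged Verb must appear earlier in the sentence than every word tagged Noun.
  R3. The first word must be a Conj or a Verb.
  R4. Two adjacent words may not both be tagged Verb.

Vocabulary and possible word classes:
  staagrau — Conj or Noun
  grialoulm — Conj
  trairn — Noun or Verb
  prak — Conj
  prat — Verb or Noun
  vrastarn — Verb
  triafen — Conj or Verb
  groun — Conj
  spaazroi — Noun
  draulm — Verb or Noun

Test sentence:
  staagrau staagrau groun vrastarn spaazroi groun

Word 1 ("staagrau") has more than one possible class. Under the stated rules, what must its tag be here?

Candidates per position — 1:staagrau {Conj,Noun}; 2:staagrau {Conj,Noun}; 3:groun {Conj}; 4:vrastarn {Verb}; 5:spaazroi {Noun}; 6:groun {Conj}.
At position 1, choosing Noun makes rule 2 impossible to satisfy; hence Conj.
At position 2, choosing Noun makes rule 1 impossible to satisfy; hence Conj.
So the tagging must be: Conj Conj Conj Verb Noun Conj.
Checking: rule 1 holds; rule 2 holds; rule 3 holds; rule 4 holds.

Conj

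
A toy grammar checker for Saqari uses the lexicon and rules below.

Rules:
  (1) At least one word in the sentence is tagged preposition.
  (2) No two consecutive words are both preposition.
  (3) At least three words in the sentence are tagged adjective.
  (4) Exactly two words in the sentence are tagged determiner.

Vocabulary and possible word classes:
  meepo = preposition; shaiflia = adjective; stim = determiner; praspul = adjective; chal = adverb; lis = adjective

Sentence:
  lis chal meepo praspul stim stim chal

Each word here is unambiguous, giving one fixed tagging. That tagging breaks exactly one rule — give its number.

3

Fixed tagging: adjective adverb preposition adjective determiner determiner adverb.
Checking each rule: R1 pass, R2 pass, R3 fail, R4 pass.
Only rule 3 fails.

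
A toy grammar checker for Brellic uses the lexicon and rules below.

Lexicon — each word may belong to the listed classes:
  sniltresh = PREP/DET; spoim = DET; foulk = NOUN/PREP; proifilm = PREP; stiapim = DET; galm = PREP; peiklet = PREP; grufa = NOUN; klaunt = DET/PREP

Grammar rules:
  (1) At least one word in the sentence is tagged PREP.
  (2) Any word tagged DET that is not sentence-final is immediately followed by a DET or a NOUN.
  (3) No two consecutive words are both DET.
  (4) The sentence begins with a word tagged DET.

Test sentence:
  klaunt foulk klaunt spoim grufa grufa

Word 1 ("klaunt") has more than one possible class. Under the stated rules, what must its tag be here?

Candidates per position — 1:klaunt {DET,PREP}; 2:foulk {NOUN,PREP}; 3:klaunt {DET,PREP}; 4:spoim {DET}; 5:grufa {NOUN}; 6:grufa {NOUN}.
Position 1: PREP is ruled out by rule 4; that leaves DET.
Position 2: PREP is ruled out by rule 2; that leaves NOUN.
Position 3: DET is ruled out by rule 1; that leaves PREP.
The only consistent sequence is: DET NOUN PREP DET NOUN NOUN.
Check: rule 1 satisfied; rule 2 satisfied; rule 3 satisfied; rule 4 satisfied.

DET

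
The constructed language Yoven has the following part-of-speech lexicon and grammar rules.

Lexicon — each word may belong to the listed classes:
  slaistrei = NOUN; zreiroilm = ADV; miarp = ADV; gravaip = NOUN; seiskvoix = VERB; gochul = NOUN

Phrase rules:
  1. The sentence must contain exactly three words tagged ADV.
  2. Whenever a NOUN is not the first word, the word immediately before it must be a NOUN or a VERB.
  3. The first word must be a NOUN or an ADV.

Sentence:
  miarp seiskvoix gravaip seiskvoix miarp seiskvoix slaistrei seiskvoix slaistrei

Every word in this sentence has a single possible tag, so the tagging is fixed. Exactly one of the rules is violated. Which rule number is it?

1

Fixed tagging: ADV VERB NOUN VERB ADV VERB NOUN VERB NOUN.
Checking each rule: R1 fails, R2 ok, R3 ok.
Only rule 1 fails.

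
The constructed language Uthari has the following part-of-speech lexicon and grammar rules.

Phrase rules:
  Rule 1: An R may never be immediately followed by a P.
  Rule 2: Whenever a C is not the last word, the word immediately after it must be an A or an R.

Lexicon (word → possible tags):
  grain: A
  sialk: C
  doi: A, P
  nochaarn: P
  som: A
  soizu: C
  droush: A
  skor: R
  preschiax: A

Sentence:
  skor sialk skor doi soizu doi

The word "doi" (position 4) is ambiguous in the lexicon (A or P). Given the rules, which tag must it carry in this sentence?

Candidates per position — 1:skor {R}; 2:sialk {C}; 3:skor {R}; 4:doi {A,P}; 5:soizu {C}; 6:doi {A,P}.
If word 4 were P, no tagging could satisfy rule 1; so word 4 is A.
If word 6 were P, no tagging could satisfy rule 2; so word 6 is A.
The only consistent sequence is: R C R A C A.
Check: rule 1 ok; rule 2 ok.

A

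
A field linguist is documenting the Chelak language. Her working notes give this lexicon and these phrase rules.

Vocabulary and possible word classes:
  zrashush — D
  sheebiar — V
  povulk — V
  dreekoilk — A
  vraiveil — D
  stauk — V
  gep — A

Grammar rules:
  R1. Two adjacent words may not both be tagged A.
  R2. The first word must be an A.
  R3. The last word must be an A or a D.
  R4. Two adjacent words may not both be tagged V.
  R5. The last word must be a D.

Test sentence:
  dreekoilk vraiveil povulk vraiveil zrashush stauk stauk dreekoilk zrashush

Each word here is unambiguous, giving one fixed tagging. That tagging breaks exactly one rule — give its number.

4

Fixed tagging: A D V D D V V A D.
Rule check: R1 ok, R2 ok, R3 ok, R4 fails, R5 ok.
Only rule 4 fails.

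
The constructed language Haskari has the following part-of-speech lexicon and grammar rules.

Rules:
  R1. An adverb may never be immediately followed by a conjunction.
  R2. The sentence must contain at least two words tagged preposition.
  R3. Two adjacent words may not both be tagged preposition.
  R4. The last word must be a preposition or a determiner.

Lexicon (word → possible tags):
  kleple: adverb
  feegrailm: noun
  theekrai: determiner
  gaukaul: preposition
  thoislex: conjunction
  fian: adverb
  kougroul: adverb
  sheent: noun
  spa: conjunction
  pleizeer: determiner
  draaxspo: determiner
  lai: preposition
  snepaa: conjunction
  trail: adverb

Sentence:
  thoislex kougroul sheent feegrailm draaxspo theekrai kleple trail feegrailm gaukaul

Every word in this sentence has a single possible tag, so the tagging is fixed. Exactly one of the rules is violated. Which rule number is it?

2

Fixed tagging: conjunction adverb noun noun determiner determiner adverb adverb noun preposition.
Rule check: R1 pass, R2 fail, R3 pass, R4 pass.
Only rule 2 fails.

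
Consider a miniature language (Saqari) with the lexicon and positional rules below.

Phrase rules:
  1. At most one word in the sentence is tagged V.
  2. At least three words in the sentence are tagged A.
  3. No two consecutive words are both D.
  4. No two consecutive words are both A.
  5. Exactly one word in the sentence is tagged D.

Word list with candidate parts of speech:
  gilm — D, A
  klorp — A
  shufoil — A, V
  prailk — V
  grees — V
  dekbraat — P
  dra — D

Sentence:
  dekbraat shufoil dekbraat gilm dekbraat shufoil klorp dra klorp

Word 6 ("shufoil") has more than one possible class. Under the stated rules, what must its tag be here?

V

Candidates per position — 1:dekbraat {P}; 2:shufoil {A,V}; 3:dekbraat {P}; 4:gilm {D,A}; 5:dekbraat {P}; 6:shufoil {A,V}; 7:klorp {A}; 8:dra {D}; 9:klorp {A}.
At position 4, choosing D makes rule 5 impossible to satisfy; hence A.
At position 6, choosing A makes rule 4 impossible to satisfy; hence V.
At position 2, choosing V makes rule 1 impossible to satisfy; hence A.
That leaves exactly one tagging: P A P A P V A D A.
Check: rule 1 satisfied; rule 2 satisfied; rule 3 satisfied; rule 4 satisfied; rule 5 satisfied.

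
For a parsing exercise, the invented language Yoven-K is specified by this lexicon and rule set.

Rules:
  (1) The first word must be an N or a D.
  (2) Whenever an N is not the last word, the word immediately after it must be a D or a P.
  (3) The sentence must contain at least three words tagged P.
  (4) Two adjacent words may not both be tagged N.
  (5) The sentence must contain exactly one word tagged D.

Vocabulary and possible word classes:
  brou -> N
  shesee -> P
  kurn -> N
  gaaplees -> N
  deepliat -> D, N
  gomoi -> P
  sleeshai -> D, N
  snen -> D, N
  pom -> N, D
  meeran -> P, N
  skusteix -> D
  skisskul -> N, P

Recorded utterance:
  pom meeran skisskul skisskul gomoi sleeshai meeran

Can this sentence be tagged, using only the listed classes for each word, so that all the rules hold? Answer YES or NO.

Candidates per position — 1:pom {N,D}; 2:meeran {P,N}; 3:skisskul {N,P}; 4:skisskul {N,P}; 5:gomoi {P}; 6:sleeshai {D,N}; 7:meeran {P,N}.
One satisfying assignment: N P P P P D N.
Check: rule 1 ✓; rule 2 ✓; rule 3 ✓; rule 4 ✓; rule 5 ✓.

YES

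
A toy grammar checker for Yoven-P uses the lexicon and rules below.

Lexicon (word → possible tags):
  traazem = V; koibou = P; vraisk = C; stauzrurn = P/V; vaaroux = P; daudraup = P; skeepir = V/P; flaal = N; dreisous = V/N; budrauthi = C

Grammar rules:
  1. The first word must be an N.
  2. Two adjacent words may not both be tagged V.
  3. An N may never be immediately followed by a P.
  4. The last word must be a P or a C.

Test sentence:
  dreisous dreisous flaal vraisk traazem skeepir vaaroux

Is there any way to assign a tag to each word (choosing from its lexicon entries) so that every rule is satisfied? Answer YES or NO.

Candidates per position — 1:dreisous {V,N}; 2:dreisous {V,N}; 3:flaal {N}; 4:vraisk {C}; 5:traazem {V}; 6:skeepir {V,P}; 7:vaaroux {P}.
One satisfying assignment: N V N C V P P.
Checking: rule 1 holds; rule 2 holds; rule 3 holds; rule 4 holds.

YES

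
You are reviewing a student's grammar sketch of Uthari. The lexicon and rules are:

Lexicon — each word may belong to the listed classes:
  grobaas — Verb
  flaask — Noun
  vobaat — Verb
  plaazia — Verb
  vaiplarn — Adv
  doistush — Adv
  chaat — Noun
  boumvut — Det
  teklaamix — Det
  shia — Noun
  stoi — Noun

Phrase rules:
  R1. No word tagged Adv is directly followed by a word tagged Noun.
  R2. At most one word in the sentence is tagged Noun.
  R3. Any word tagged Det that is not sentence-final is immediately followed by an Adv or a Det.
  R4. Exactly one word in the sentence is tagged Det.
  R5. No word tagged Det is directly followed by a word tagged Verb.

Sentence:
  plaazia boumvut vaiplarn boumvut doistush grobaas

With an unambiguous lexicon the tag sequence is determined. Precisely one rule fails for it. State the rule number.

Fixed tagging: Verb Det Adv Det Adv Verb.
Rule check: R1 pass, R2 pass, R3 pass, R4 fail, R5 pass.
Only rule 4 fails.

4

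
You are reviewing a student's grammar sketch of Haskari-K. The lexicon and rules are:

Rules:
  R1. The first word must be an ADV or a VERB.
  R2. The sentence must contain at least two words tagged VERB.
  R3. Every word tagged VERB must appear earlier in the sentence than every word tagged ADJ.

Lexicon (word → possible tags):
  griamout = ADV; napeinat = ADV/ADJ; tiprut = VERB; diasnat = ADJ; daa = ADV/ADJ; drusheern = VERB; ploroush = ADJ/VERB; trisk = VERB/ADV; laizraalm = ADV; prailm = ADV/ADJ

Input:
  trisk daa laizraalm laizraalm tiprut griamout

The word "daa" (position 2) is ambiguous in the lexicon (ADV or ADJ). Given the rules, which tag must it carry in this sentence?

Candidates per position — 1:trisk {VERB,ADV}; 2:daa {ADV,ADJ}; 3:laizraalm {ADV}; 4:laizraalm {ADV}; 5:tiprut {VERB}; 6:griamout {ADV}.
If word 1 were ADV, no tagging could satisfy rule 2; so word 1 is VERB.
If word 2 were ADJ, no tagging could satisfy rule 3; so word 2 is ADV.
So the tagging must be: VERB ADV ADV ADV VERB ADV.
Rule-by-rule: rule 1 ok; rule 2 ok; rule 3 ok.

ADV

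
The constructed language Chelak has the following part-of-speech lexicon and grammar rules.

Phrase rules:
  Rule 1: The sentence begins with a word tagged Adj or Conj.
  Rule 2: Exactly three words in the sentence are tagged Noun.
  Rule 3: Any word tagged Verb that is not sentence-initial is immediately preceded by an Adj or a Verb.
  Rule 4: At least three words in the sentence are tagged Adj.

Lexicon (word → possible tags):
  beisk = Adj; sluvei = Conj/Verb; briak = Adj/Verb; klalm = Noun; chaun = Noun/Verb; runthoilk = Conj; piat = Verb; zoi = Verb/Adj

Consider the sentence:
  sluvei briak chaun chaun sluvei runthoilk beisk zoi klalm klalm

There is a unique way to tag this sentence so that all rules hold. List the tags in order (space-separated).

Conj Adj Verb Noun Conj Conj Adj Adj Noun Noun

Candidates per position — 1:sluvei {Conj,Verb}; 2:briak {Adj,Verb}; 3:chaun {Noun,Verb}; 4:chaun {Noun,Verb}; 5:sluvei {Conj,Verb}; 6:runthoilk {Conj}; 7:beisk {Adj}; 8:zoi {Verb,Adj}; 9:klalm {Noun}; 10:klalm {Noun}.
At position 1, choosing Verb makes rule 1 impossible to satisfy; hence Conj.
At position 2, choosing Verb makes rule 3 impossible to satisfy; hence Adj.
At position 8, choosing Verb makes rule 4 impossible to satisfy; hence Adj.
The remaining ambiguous positions (3, 4, 5) are resolved jointly — only one combination satisfies every rule.
So the tagging must be: Conj Adj Verb Noun Conj Conj Adj Adj Noun Noun.
Verifying each rule — rule 1 ok; rule 2 ok; rule 3 ok; rule 4 ok.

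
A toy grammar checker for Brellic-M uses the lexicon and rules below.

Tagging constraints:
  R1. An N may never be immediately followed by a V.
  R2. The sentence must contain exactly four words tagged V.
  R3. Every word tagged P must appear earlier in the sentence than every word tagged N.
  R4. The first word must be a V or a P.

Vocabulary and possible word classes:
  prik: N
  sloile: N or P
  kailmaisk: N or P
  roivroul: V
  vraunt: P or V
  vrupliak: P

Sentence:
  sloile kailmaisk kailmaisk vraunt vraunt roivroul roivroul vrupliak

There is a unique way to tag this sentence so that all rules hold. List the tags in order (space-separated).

Candidates per position — 1:sloile {N,P}; 2:kailmaisk {N,P}; 3:kailmaisk {N,P}; 4:vraunt {P,V}; 5:vraunt {P,V}; 6:roivroul {V}; 7:roivroul {V}; 8:vrupliak {P}.
Position 1: N is ruled out by rule 3; that leaves P.
Position 2: N is ruled out by rule 3; that leaves P.
Position 3: N is ruled out by rule 3; that leaves P.
Position 4: P is ruled out by rule 2; that leaves V.
Position 5: P is ruled out by rule 2; that leaves V.
So the tagging must be: P P P V V V V P.
Check: rule 1 holds; rule 2 holds; rule 3 holds; rule 4 holds.

P P P V V V V P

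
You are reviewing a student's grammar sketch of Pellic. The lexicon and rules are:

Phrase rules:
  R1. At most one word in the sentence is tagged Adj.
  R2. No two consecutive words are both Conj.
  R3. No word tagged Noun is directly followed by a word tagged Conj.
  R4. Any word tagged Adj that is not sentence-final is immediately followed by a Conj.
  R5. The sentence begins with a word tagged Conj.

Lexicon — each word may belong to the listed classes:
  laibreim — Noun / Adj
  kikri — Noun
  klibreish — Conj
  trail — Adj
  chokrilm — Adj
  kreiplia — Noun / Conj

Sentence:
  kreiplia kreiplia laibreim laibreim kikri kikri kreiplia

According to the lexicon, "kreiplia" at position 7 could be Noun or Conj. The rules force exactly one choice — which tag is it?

Candidates per position — 1:kreiplia {Noun,Conj}; 2:kreiplia {Noun,Conj}; 3:laibreim {Noun,Adj}; 4:laibreim {Noun,Adj}; 5:kikri {Noun}; 6:kikri {Noun}; 7:kreiplia {Noun,Conj}.
Position 1: Noun is ruled out by rule 5; that leaves Conj.
Position 2: Conj is ruled out by rule 2; that leaves Noun.
Position 3: Adj is ruled out by rule 4; that leaves Noun.
Position 4: Adj is ruled out by rule 4; that leaves Noun.
Position 7: Conj is ruled out by rule 3; that leaves Noun.
So the tagging must be: Conj Noun Noun Noun Noun Noun Noun.
Verifying each rule — rule 1 satisfied; rule 2 satisfied; rule 3 satisfied; rule 4 satisfied; rule 5 satisfied.

Noun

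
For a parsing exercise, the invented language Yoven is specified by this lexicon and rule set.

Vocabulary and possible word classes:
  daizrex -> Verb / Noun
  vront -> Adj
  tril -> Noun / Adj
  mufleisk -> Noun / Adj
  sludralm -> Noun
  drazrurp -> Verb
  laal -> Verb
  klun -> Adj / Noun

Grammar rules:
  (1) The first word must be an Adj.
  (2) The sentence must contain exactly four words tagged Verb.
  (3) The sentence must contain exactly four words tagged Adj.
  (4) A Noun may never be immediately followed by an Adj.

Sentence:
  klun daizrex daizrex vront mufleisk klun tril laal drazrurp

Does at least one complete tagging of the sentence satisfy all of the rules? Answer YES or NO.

YES

Candidates per position — 1:klun {Adj,Noun}; 2:daizrex {Verb,Noun}; 3:daizrex {Verb,Noun}; 4:vront {Adj}; 5:mufleisk {Noun,Adj}; 6:klun {Adj,Noun}; 7:tril {Noun,Adj}; 8:laal {Verb}; 9:drazrurp {Verb}.
One satisfying assignment: Adj Verb Verb Adj Adj Adj Noun Verb Verb.
Rule-by-rule: rule 1 ✓; rule 2 ✓; rule 3 ✓; rule 4 ✓.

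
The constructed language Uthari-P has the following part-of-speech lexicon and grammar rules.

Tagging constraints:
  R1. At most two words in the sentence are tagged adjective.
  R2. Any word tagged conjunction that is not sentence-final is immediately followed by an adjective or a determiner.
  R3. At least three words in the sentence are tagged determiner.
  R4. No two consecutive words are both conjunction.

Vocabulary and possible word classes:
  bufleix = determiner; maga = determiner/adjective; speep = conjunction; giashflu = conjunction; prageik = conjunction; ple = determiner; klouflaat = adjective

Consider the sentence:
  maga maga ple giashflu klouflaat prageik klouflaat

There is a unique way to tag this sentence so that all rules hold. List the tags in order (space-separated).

determiner determiner determiner conjunction adjective conjunction adjective

Candidates per position — 1:maga {determiner,adjective}; 2:maga {determiner,adjective}; 3:ple {determiner}; 4:giashflu {conjunction}; 5:klouflaat {adjective}; 6:prageik {conjunction}; 7:klouflaat {adjective}.
At position 1, choosing adjective makes rule 1 impossible to satisfy; hence determiner.
At position 2, choosing adjective makes rule 1 impossible to satisfy; hence determiner.
So the tagging must be: determiner determiner determiner conjunction adjective conjunction adjective.
Rule-by-rule: rule 1 satisfied; rule 2 satisfied; rule 3 satisfied; rule 4 satisfied.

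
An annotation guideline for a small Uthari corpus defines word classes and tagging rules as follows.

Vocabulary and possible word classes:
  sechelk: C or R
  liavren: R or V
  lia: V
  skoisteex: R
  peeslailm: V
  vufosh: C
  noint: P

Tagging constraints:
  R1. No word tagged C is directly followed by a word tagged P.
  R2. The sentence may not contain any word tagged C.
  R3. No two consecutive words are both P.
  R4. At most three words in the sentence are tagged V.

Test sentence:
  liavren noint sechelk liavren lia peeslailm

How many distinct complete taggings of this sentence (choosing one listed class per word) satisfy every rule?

Candidates per position — 1:liavren {R,V}; 2:noint {P}; 3:sechelk {C,R}; 4:liavren {R,V}; 5:lia {V}; 6:peeslailm {V}.
There are 8 candidate sequences in total.
The sequences that satisfy every rule: R P R R V V; R P R V V V; V P R R V V.
Count = 3.

3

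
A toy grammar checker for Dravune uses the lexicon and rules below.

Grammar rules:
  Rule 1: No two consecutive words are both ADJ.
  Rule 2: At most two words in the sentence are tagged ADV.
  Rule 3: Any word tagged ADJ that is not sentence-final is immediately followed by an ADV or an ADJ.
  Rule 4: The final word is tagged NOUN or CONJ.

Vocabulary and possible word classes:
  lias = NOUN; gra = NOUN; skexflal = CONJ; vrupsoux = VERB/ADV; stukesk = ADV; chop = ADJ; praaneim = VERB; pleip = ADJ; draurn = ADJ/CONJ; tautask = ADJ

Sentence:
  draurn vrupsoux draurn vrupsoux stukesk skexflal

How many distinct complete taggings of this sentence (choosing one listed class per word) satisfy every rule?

5

Candidates per position — 1:draurn {ADJ,CONJ}; 2:vrupsoux {VERB,ADV}; 3:draurn {ADJ,CONJ}; 4:vrupsoux {VERB,ADV}; 5:stukesk {ADV}; 6:skexflal {CONJ}.
There are 16 candidate sequences in total.
The sequences that satisfy every rule: ADJ ADV CONJ VERB ADV CONJ; CONJ VERB ADJ ADV ADV CONJ; CONJ VERB CONJ VERB ADV CONJ; CONJ VERB CONJ ADV ADV CONJ; CONJ ADV CONJ VERB ADV CONJ.
Count = 5.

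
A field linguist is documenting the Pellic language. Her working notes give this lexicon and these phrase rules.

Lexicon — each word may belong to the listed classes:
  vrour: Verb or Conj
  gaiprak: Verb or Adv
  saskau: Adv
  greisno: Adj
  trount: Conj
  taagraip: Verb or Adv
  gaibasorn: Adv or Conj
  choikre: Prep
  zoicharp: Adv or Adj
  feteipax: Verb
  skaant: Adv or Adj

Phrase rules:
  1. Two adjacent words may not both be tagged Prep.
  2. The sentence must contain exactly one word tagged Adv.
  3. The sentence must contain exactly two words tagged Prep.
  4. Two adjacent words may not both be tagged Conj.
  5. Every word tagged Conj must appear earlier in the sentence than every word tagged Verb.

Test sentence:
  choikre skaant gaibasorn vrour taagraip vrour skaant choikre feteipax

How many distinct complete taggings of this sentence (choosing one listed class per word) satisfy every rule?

Candidates per position — 1:choikre {Prep}; 2:skaant {Adv,Adj}; 3:gaibasorn {Adv,Conj}; 4:vrour {Verb,Conj}; 5:taagraip {Verb,Adv}; 6:vrour {Verb,Conj}; 7:skaant {Adv,Adj}; 8:choikre {Prep}; 9:feteipax {Verb}.
There are 64 candidate sequences in total.
The sequences that satisfy every rule: Prep Adv Conj Verb Verb Verb Adj Prep Verb; Prep Adj Adv Verb Verb Verb Adj Prep Verb; Prep Adj Adv Conj Verb Verb Adj Prep Verb; Prep Adj Conj Verb Verb Verb Adv Prep Verb; Prep Adj Conj Verb Adv Verb Adj Prep Verb.
Count = 5.

5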